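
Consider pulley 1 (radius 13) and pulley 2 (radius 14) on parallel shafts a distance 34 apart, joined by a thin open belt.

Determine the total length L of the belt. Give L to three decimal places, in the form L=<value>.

L=152.852

open belt: β = asin((r2−r1)/C) = asin(1/34) = 1.6854°
wrap1 = π − 2β = 176.6292°
wrap2 = π + 2β = 183.3708°
tangent length = C·cosβ = 33.9853
L = r1·wrap1 + r2·wrap2 + 2·C·cosβ = 13·3.0828 + 14·3.2004 + 2·33.9853 = 152.8524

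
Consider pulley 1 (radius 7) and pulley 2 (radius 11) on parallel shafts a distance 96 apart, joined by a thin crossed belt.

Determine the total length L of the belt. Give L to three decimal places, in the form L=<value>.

L=251.934

crossed belt: β = asin((r1+r2)/C) = asin(18/96) = 10.8069°
wrap1 = wrap2 = π + 2β = 201.6138°
tangent length = C·cosβ = 94.2974
L = (r1+r2)·wrap + 2·C·cosβ = 18·3.5188 + 2·94.2974 = 251.9337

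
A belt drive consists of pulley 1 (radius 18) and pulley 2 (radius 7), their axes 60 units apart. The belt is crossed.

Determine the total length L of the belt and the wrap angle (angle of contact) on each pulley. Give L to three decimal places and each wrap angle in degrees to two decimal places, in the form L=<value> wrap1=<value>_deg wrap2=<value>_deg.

crossed belt: β = asin((r1+r2)/C) = asin(25/60) = 24.6243°
wrap1 = wrap2 = π + 2β = 229.2486°
tangent length = C·cosβ = 54.5436
L = (r1+r2)·wrap + 2·C·cosβ = 25·4.0011 + 2·54.5436 = 209.1157

L=209.116 wrap1=229.25_deg wrap2=229.25_deg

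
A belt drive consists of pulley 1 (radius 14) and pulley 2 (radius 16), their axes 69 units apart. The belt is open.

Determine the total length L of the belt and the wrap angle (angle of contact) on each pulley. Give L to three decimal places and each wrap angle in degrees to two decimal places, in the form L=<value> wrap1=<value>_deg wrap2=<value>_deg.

L=232.306 wrap1=176.68_deg wrap2=183.32_deg

open belt: β = asin((r2−r1)/C) = asin(2/69) = 1.6610°
wrap1 = π − 2β = 176.6780°
wrap2 = π + 2β = 183.3220°
tangent length = C·cosβ = 68.9710
L = r1·wrap1 + r2·wrap2 + 2·C·cosβ = 14·3.0836 + 16·3.1996 + 2·68.9710 = 232.3058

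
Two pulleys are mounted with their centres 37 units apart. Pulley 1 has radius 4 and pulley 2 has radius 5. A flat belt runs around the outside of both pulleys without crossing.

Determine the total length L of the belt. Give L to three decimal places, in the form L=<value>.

open belt: β = asin((r2−r1)/C) = asin(1/37) = 1.5487°
wrap1 = π − 2β = 176.9026°
wrap2 = π + 2β = 183.0974°
tangent length = C·cosβ = 36.9865
L = r1·wrap1 + r2·wrap2 + 2·C·cosβ = 4·3.0875 + 5·3.1957 + 2·36.9865 = 102.3014

L=102.301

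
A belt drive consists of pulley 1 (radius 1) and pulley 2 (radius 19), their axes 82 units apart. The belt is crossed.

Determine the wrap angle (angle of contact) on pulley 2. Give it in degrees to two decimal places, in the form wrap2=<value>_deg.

crossed belt: β = asin((r1+r2)/C) = asin(20/82) = 14.1170°
wrap1 = wrap2 = π + 2β = 208.2340°

wrap2=208.23_deg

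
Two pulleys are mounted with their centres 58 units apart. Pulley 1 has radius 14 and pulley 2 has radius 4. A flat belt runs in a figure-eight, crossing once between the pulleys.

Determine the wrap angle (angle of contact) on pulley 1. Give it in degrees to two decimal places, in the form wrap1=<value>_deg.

crossed belt: β = asin((r1+r2)/C) = asin(18/58) = 18.0800°
wrap1 = wrap2 = π + 2β = 216.1600°

wrap1=216.16_deg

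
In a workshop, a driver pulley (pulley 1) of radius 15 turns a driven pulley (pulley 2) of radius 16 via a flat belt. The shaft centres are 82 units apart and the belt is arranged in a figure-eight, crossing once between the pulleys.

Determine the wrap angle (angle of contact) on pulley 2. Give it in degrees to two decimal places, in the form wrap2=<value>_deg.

crossed belt: β = asin((r1+r2)/C) = asin(31/82) = 22.2129°
wrap1 = wrap2 = π + 2β = 224.4257°

wrap2=224.43_deg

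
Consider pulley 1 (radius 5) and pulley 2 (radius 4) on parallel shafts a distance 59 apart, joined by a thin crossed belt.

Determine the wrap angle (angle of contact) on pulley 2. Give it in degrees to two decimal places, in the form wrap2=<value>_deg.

wrap2=197.55_deg

crossed belt: β = asin((r1+r2)/C) = asin(9/59) = 8.7743°
wrap1 = wrap2 = π + 2β = 197.5486°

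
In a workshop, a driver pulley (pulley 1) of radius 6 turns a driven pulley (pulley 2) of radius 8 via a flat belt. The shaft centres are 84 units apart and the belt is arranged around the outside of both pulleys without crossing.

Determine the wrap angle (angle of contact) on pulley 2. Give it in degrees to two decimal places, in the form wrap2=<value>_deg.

wrap2=182.73_deg

open belt: β = asin((r2−r1)/C) = asin(2/84) = 1.3643°
wrap1 = π − 2β = 177.2714°
wrap2 = π + 2β = 182.7286°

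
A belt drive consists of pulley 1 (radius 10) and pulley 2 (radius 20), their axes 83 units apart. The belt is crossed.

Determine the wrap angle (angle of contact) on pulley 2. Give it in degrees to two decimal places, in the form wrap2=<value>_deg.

crossed belt: β = asin((r1+r2)/C) = asin(30/83) = 21.1890°
wrap1 = wrap2 = π + 2β = 222.3780°

wrap2=222.38_deg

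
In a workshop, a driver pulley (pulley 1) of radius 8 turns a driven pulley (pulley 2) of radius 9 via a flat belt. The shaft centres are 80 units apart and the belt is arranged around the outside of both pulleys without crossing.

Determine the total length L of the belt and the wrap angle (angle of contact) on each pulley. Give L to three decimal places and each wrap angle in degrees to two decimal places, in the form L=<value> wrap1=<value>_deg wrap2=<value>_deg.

open belt: β = asin((r2−r1)/C) = asin(1/80) = 0.7162°
wrap1 = π − 2β = 178.5676°
wrap2 = π + 2β = 181.4324°
tangent length = C·cosβ = 79.9937
L = r1·wrap1 + r2·wrap2 + 2·C·cosβ = 8·3.1166 + 9·3.1666 + 2·79.9937 = 213.4196

L=213.420 wrap1=178.57_deg wrap2=181.43_deg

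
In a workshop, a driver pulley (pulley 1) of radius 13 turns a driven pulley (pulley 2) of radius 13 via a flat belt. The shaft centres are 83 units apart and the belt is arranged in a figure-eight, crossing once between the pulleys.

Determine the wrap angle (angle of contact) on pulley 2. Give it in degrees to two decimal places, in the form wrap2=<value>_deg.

wrap2=216.51_deg

crossed belt: β = asin((r1+r2)/C) = asin(26/83) = 18.2554°
wrap1 = wrap2 = π + 2β = 216.5108°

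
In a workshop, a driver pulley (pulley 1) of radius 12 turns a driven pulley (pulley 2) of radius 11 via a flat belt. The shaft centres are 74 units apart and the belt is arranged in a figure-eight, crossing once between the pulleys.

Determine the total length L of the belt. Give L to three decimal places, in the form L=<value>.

L=227.465

crossed belt: β = asin((r1+r2)/C) = asin(23/74) = 18.1081°
wrap1 = wrap2 = π + 2β = 216.2162°
tangent length = C·cosβ = 70.3349
L = (r1+r2)·wrap + 2·C·cosβ = 23·3.7737 + 2·70.3349 = 227.4646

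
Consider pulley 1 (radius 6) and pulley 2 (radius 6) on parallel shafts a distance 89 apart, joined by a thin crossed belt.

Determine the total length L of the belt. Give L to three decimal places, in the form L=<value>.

L=217.320

crossed belt: β = asin((r1+r2)/C) = asin(12/89) = 7.7489°
wrap1 = wrap2 = π + 2β = 195.4977°
tangent length = C·cosβ = 88.1873
L = (r1+r2)·wrap + 2·C·cosβ = 12·3.4121 + 2·88.1873 = 217.3196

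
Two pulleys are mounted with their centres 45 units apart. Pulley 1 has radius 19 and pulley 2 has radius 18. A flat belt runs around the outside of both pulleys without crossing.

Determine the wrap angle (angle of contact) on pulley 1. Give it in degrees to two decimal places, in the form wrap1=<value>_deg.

open belt: β = asin((r2−r1)/C) = asin(-1/45) = -1.2733°
wrap1 = π − 2β = 182.5467°
wrap2 = π + 2β = 177.4533°

wrap1=182.55_deg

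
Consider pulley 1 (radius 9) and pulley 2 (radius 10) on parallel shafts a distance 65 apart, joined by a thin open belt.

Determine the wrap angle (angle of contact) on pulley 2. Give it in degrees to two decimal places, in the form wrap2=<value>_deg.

wrap2=181.76_deg

open belt: β = asin((r2−r1)/C) = asin(1/65) = 0.8815°
wrap1 = π − 2β = 178.2370°
wrap2 = π + 2β = 181.7630°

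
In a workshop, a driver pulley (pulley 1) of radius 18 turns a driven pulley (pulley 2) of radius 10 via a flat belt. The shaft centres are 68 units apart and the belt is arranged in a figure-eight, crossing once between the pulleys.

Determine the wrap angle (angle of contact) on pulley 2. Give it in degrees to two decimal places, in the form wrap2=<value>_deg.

wrap2=228.63_deg

crossed belt: β = asin((r1+r2)/C) = asin(28/68) = 24.3157°
wrap1 = wrap2 = π + 2β = 228.6315°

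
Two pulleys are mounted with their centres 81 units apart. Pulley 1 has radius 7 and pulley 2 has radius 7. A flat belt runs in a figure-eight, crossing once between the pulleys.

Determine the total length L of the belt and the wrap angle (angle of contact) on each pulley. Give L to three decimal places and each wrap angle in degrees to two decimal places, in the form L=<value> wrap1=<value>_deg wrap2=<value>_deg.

crossed belt: β = asin((r1+r2)/C) = asin(14/81) = 9.9530°
wrap1 = wrap2 = π + 2β = 199.9059°
tangent length = C·cosβ = 79.7810
L = (r1+r2)·wrap + 2·C·cosβ = 14·3.4890 + 2·79.7810 = 208.4081

L=208.408 wrap1=199.91_deg wrap2=199.91_deg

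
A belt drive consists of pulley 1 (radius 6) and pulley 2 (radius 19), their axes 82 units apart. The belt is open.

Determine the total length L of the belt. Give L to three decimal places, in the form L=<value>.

L=244.605

open belt: β = asin((r2−r1)/C) = asin(13/82) = 9.1220°
wrap1 = π − 2β = 161.7561°
wrap2 = π + 2β = 198.2439°
tangent length = C·cosβ = 80.9630
L = r1·wrap1 + r2·wrap2 + 2·C·cosβ = 6·2.8232 + 19·3.4600 + 2·80.9630 = 244.6051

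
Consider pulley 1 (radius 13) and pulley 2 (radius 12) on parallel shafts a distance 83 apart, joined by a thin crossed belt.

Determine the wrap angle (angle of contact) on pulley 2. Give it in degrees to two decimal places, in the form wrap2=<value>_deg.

wrap2=215.06_deg

crossed belt: β = asin((r1+r2)/C) = asin(25/83) = 17.5300°
wrap1 = wrap2 = π + 2β = 215.0600°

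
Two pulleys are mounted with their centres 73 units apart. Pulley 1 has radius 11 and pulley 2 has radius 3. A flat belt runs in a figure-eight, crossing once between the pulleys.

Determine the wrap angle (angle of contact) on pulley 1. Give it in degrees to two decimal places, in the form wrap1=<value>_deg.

wrap1=202.11_deg

crossed belt: β = asin((r1+r2)/C) = asin(14/73) = 11.0567°
wrap1 = wrap2 = π + 2β = 202.1135°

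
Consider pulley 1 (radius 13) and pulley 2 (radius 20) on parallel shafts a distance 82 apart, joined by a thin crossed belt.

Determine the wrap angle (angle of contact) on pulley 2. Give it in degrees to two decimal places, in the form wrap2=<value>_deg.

wrap2=227.46_deg

crossed belt: β = asin((r1+r2)/C) = asin(33/82) = 23.7307°
wrap1 = wrap2 = π + 2β = 227.4615°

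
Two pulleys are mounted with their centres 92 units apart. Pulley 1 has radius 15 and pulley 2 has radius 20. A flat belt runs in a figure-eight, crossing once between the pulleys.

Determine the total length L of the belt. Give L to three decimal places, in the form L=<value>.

crossed belt: β = asin((r1+r2)/C) = asin(35/92) = 22.3606°
wrap1 = wrap2 = π + 2β = 224.7212°
tangent length = C·cosβ = 85.0823
L = (r1+r2)·wrap + 2·C·cosβ = 35·3.9221 + 2·85.0823 = 307.4390

L=307.439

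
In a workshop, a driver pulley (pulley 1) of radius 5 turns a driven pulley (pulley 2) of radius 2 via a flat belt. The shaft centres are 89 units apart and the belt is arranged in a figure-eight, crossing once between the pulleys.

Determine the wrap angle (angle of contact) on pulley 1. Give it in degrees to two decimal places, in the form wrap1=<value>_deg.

crossed belt: β = asin((r1+r2)/C) = asin(7/89) = 4.5111°
wrap1 = wrap2 = π + 2β = 189.0221°

wrap1=189.02_deg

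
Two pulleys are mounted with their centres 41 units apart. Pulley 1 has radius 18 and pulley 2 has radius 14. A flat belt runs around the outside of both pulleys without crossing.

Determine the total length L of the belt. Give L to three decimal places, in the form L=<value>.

open belt: β = asin((r2−r1)/C) = asin(-4/41) = -5.5987°
wrap1 = π − 2β = 191.1975°
wrap2 = π + 2β = 168.8025°
tangent length = C·cosβ = 40.8044
L = r1·wrap1 + r2·wrap2 + 2·C·cosβ = 18·3.3370 + 14·2.9462 + 2·40.8044 = 182.9215

L=182.922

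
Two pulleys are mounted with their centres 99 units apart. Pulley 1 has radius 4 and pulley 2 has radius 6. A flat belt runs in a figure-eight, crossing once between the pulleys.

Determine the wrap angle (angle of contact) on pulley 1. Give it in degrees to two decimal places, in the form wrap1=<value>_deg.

wrap1=191.59_deg

crossed belt: β = asin((r1+r2)/C) = asin(10/99) = 5.7973°
wrap1 = wrap2 = π + 2β = 191.5947°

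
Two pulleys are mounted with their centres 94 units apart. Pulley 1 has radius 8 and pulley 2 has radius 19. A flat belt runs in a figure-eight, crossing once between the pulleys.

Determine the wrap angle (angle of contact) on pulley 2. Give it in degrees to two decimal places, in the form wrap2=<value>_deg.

wrap2=213.38_deg

crossed belt: β = asin((r1+r2)/C) = asin(27/94) = 16.6924°
wrap1 = wrap2 = π + 2β = 213.3849°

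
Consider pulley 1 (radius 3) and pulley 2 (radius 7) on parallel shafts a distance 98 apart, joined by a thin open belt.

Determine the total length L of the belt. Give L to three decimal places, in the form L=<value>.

L=227.579

open belt: β = asin((r2−r1)/C) = asin(4/98) = 2.3393°
wrap1 = π − 2β = 175.3215°
wrap2 = π + 2β = 184.6785°
tangent length = C·cosβ = 97.9183
L = r1·wrap1 + r2·wrap2 + 2·C·cosβ = 3·3.0599 + 7·3.2232 + 2·97.9183 = 227.5792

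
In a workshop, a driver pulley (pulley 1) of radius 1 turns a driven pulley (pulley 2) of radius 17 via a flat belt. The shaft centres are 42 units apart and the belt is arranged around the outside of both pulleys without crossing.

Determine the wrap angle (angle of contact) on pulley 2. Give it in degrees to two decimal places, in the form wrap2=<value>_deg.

open belt: β = asin((r2−r1)/C) = asin(16/42) = 22.3927°
wrap1 = π − 2β = 135.2146°
wrap2 = π + 2β = 224.7854°

wrap2=224.79_deg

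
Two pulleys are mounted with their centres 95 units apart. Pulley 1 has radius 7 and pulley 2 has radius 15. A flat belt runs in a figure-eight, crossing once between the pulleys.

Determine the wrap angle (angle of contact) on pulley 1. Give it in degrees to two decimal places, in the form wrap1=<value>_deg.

crossed belt: β = asin((r1+r2)/C) = asin(22/95) = 13.3900°
wrap1 = wrap2 = π + 2β = 206.7801°

wrap1=206.78_deg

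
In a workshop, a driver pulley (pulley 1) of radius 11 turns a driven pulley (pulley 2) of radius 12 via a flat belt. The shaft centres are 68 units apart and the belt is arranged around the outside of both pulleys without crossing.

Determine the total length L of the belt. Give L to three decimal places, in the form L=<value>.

open belt: β = asin((r2−r1)/C) = asin(1/68) = 0.8426°
wrap1 = π − 2β = 178.3148°
wrap2 = π + 2β = 181.6852°
tangent length = C·cosβ = 67.9926
L = r1·wrap1 + r2·wrap2 + 2·C·cosβ = 11·3.1122 + 12·3.1710 + 2·67.9926 = 208.2713

L=208.271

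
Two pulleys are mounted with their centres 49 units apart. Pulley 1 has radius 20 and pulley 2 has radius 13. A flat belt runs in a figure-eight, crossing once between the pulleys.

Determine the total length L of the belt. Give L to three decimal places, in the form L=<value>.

crossed belt: β = asin((r1+r2)/C) = asin(33/49) = 42.3354°
wrap1 = wrap2 = π + 2β = 264.6708°
tangent length = C·cosβ = 36.2215
L = (r1+r2)·wrap + 2·C·cosβ = 33·4.6194 + 2·36.2215 = 224.8825

L=224.883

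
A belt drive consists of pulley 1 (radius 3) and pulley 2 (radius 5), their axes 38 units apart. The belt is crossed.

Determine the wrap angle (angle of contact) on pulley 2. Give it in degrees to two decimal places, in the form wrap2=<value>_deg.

crossed belt: β = asin((r1+r2)/C) = asin(8/38) = 12.1532°
wrap1 = wrap2 = π + 2β = 204.3064°

wrap2=204.31_deg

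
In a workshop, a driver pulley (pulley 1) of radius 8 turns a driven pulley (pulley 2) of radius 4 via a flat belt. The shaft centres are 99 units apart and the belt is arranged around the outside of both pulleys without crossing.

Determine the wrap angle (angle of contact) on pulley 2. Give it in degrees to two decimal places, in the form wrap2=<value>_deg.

wrap2=175.37_deg

open belt: β = asin((r2−r1)/C) = asin(-4/99) = -2.3156°
wrap1 = π − 2β = 184.6312°
wrap2 = π + 2β = 175.3688°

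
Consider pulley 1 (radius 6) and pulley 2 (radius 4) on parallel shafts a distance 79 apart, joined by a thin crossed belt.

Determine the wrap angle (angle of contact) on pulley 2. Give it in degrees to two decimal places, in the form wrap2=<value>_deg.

wrap2=194.54_deg

crossed belt: β = asin((r1+r2)/C) = asin(10/79) = 7.2721°
wrap1 = wrap2 = π + 2β = 194.5443°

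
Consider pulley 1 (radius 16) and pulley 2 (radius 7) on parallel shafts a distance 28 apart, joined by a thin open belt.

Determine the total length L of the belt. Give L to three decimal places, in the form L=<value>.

L=131.175

open belt: β = asin((r2−r1)/C) = asin(-9/28) = -18.7493°
wrap1 = π − 2β = 217.4987°
wrap2 = π + 2β = 142.5013°
tangent length = C·cosβ = 26.5141
L = r1·wrap1 + r2·wrap2 + 2·C·cosβ = 16·3.7961 + 7·2.4871 + 2·26.5141 = 131.1752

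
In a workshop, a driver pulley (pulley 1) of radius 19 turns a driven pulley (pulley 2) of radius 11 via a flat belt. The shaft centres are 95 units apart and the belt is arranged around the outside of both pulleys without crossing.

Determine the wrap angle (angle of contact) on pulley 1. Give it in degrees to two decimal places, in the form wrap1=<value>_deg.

open belt: β = asin((r2−r1)/C) = asin(-8/95) = -4.8306°
wrap1 = π − 2β = 189.6613°
wrap2 = π + 2β = 170.3387°

wrap1=189.66_deg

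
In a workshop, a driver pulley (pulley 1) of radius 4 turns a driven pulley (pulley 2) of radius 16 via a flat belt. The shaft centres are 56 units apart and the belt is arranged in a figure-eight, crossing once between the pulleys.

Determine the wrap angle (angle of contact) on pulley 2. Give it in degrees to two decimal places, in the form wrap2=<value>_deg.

wrap2=221.85_deg

crossed belt: β = asin((r1+r2)/C) = asin(20/56) = 20.9248°
wrap1 = wrap2 = π + 2β = 221.8497°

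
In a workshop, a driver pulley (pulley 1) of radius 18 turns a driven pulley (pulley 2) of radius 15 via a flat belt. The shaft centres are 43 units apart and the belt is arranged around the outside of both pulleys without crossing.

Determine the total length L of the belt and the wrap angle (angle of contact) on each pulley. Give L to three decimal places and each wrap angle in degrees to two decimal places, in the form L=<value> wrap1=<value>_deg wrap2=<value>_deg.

open belt: β = asin((r2−r1)/C) = asin(-3/43) = -4.0006°
wrap1 = π − 2β = 188.0013°
wrap2 = π + 2β = 171.9987°
tangent length = C·cosβ = 42.8952
L = r1·wrap1 + r2·wrap2 + 2·C·cosβ = 18·3.2812 + 15·3.0019 + 2·42.8952 = 189.8819

L=189.882 wrap1=188.00_deg wrap2=172.00_deg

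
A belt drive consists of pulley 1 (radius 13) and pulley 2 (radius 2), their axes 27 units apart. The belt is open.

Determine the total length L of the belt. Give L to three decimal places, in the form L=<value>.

open belt: β = asin((r2−r1)/C) = asin(-11/27) = -24.0421°
wrap1 = π − 2β = 228.0842°
wrap2 = π + 2β = 131.9158°
tangent length = C·cosβ = 24.6577
L = r1·wrap1 + r2·wrap2 + 2·C·cosβ = 13·3.9808 + 2·2.3024 + 2·24.6577 = 105.6707

L=105.671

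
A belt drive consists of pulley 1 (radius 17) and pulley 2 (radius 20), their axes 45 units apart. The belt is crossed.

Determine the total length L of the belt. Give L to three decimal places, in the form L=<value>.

crossed belt: β = asin((r1+r2)/C) = asin(37/45) = 55.3079°
wrap1 = wrap2 = π + 2β = 290.6157°
tangent length = C·cosβ = 25.6125
L = (r1+r2)·wrap + 2·C·cosβ = 37·5.0722 + 2·25.6125 = 238.8964

L=238.896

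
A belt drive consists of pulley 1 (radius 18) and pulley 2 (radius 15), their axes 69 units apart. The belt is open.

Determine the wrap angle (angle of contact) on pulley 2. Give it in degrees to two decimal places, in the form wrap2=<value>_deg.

wrap2=175.02_deg

open belt: β = asin((r2−r1)/C) = asin(-3/69) = -2.4919°
wrap1 = π − 2β = 184.9838°
wrap2 = π + 2β = 175.0162°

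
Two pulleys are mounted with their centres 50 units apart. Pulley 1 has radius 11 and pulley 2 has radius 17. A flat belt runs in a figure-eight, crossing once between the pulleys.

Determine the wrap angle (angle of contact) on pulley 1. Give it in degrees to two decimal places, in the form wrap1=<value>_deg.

crossed belt: β = asin((r1+r2)/C) = asin(28/50) = 34.0558°
wrap1 = wrap2 = π + 2β = 248.1116°

wrap1=248.11_deg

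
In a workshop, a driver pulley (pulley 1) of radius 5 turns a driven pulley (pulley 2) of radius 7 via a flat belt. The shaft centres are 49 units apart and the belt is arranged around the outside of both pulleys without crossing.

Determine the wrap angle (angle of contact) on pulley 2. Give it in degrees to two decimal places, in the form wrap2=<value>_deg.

wrap2=184.68_deg

open belt: β = asin((r2−r1)/C) = asin(2/49) = 2.3393°
wrap1 = π − 2β = 175.3215°
wrap2 = π + 2β = 184.6785°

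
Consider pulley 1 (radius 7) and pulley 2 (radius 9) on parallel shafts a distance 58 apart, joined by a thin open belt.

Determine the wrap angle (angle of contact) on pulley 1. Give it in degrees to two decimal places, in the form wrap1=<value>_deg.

open belt: β = asin((r2−r1)/C) = asin(2/58) = 1.9761°
wrap1 = π − 2β = 176.0478°
wrap2 = π + 2β = 183.9522°

wrap1=176.05_deg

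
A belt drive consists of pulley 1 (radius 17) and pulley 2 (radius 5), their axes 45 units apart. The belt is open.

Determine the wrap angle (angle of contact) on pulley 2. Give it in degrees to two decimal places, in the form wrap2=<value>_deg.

wrap2=149.07_deg

open belt: β = asin((r2−r1)/C) = asin(-12/45) = -15.4660°
wrap1 = π − 2β = 210.9320°
wrap2 = π + 2β = 149.0680°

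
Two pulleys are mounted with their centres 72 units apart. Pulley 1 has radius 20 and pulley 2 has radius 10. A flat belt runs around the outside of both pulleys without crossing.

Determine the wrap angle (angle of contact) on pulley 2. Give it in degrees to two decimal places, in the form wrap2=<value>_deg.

wrap2=164.03_deg

open belt: β = asin((r2−r1)/C) = asin(-10/72) = -7.9836°
wrap1 = π − 2β = 195.9671°
wrap2 = π + 2β = 164.0329°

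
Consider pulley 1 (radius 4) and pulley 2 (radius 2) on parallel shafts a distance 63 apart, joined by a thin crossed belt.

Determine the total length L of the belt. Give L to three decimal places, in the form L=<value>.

L=145.421

crossed belt: β = asin((r1+r2)/C) = asin(6/63) = 5.4650°
wrap1 = wrap2 = π + 2β = 190.9300°
tangent length = C·cosβ = 62.7136
L = (r1+r2)·wrap + 2·C·cosβ = 6·3.3324 + 2·62.7136 = 145.4214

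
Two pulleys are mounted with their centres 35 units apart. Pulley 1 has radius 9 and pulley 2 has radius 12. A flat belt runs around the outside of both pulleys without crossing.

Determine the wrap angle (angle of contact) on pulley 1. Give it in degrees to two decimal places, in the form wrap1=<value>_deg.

wrap1=170.17_deg

open belt: β = asin((r2−r1)/C) = asin(3/35) = 4.9171°
wrap1 = π − 2β = 170.1658°
wrap2 = π + 2β = 189.8342°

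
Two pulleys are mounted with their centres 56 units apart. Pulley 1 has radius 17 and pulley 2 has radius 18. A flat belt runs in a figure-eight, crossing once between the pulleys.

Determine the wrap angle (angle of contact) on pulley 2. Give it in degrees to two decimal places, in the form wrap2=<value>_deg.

crossed belt: β = asin((r1+r2)/C) = asin(35/56) = 38.6822°
wrap1 = wrap2 = π + 2β = 257.3644°

wrap2=257.36_deg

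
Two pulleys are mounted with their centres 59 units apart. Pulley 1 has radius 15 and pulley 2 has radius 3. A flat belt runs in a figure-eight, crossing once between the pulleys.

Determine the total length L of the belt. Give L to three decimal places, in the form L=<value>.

L=180.084

crossed belt: β = asin((r1+r2)/C) = asin(18/59) = 17.7633°
wrap1 = wrap2 = π + 2β = 215.5265°
tangent length = C·cosβ = 56.1872
L = (r1+r2)·wrap + 2·C·cosβ = 18·3.7616 + 2·56.1872 = 180.0840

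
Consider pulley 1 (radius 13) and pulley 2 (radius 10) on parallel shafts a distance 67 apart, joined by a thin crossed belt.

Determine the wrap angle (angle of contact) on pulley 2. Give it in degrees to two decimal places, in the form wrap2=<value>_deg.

crossed belt: β = asin((r1+r2)/C) = asin(23/67) = 20.0771°
wrap1 = wrap2 = π + 2β = 220.1541°

wrap2=220.15_deg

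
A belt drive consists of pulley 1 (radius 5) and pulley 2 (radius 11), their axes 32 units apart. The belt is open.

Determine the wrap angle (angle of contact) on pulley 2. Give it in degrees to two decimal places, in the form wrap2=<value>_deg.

open belt: β = asin((r2−r1)/C) = asin(6/32) = 10.8069°
wrap1 = π − 2β = 158.3862°
wrap2 = π + 2β = 201.6138°

wrap2=201.61_deg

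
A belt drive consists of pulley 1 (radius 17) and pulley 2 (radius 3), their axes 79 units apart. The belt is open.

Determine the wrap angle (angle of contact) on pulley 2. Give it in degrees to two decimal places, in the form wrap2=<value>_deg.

open belt: β = asin((r2−r1)/C) = asin(-14/79) = -10.2076°
wrap1 = π − 2β = 200.4152°
wrap2 = π + 2β = 159.5848°

wrap2=159.58_deg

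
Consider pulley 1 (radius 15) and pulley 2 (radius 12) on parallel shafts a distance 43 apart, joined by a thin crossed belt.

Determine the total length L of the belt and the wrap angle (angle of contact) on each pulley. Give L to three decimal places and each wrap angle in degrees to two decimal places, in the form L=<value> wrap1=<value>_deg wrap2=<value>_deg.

crossed belt: β = asin((r1+r2)/C) = asin(27/43) = 38.8959°
wrap1 = wrap2 = π + 2β = 257.7917°
tangent length = C·cosβ = 33.4664
L = (r1+r2)·wrap + 2·C·cosβ = 27·4.4993 + 2·33.4664 = 188.4143

L=188.414 wrap1=257.79_deg wrap2=257.79_deg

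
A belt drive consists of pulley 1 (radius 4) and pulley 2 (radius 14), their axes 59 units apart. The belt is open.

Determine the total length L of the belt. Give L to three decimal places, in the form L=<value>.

open belt: β = asin((r2−r1)/C) = asin(10/59) = 9.7583°
wrap1 = π − 2β = 160.4835°
wrap2 = π + 2β = 199.5165°
tangent length = C·cosβ = 58.1464
L = r1·wrap1 + r2·wrap2 + 2·C·cosβ = 4·2.8010 + 14·3.4822 + 2·58.1464 = 176.2477

L=176.248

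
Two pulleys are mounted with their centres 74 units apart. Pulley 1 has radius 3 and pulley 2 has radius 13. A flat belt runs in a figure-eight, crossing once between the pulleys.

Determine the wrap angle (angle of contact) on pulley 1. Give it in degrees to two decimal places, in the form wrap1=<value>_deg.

wrap1=204.97_deg

crossed belt: β = asin((r1+r2)/C) = asin(16/74) = 12.4869°
wrap1 = wrap2 = π + 2β = 204.9738°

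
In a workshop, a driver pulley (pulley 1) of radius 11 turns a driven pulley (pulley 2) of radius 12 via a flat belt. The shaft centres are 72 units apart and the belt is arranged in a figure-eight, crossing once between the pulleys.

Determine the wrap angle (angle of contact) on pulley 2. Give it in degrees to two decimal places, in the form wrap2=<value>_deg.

wrap2=217.26_deg

crossed belt: β = asin((r1+r2)/C) = asin(23/72) = 18.6293°
wrap1 = wrap2 = π + 2β = 217.2587°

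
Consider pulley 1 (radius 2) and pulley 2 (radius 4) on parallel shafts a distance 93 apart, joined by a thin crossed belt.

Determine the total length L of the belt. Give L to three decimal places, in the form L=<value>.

L=205.237

crossed belt: β = asin((r1+r2)/C) = asin(6/93) = 3.6991°
wrap1 = wrap2 = π + 2β = 187.3981°
tangent length = C·cosβ = 92.8062
L = (r1+r2)·wrap + 2·C·cosβ = 6·3.2707 + 2·92.8062 = 205.2368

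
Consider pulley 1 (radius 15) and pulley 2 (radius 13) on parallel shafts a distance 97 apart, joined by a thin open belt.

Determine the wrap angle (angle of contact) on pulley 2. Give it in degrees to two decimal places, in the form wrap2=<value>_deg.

open belt: β = asin((r2−r1)/C) = asin(-2/97) = -1.1814°
wrap1 = π − 2β = 182.3629°
wrap2 = π + 2β = 177.6371°

wrap2=177.64_deg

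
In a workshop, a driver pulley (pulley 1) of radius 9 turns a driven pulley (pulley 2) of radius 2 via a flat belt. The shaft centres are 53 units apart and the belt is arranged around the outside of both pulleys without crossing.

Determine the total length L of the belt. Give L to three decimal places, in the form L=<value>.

L=141.483

open belt: β = asin((r2−r1)/C) = asin(-7/53) = -7.5895°
wrap1 = π − 2β = 195.1791°
wrap2 = π + 2β = 164.8209°
tangent length = C·cosβ = 52.5357
L = r1·wrap1 + r2·wrap2 + 2·C·cosβ = 9·3.4065 + 2·2.8767 + 2·52.5357 = 141.4834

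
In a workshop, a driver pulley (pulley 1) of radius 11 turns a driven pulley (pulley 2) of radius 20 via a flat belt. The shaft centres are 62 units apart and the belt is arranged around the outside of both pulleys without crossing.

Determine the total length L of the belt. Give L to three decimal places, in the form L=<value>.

L=222.698

open belt: β = asin((r2−r1)/C) = asin(9/62) = 8.3466°
wrap1 = π − 2β = 163.3068°
wrap2 = π + 2β = 196.6932°
tangent length = C·cosβ = 61.3433
L = r1·wrap1 + r2·wrap2 + 2·C·cosβ = 11·2.8502 + 20·3.4329 + 2·61.3433 = 222.6981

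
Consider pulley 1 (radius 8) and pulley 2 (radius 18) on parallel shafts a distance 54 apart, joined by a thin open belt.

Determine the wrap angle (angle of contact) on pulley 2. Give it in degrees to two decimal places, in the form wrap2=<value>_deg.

open belt: β = asin((r2−r1)/C) = asin(10/54) = 10.6719°
wrap1 = π − 2β = 158.6561°
wrap2 = π + 2β = 201.3439°

wrap2=201.34_deg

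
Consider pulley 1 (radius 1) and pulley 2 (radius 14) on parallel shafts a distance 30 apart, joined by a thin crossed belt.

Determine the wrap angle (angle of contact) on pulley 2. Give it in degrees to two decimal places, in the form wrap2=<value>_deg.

crossed belt: β = asin((r1+r2)/C) = asin(15/30) = 30.0000°
wrap1 = wrap2 = π + 2β = 240.0000°

wrap2=240.00_deg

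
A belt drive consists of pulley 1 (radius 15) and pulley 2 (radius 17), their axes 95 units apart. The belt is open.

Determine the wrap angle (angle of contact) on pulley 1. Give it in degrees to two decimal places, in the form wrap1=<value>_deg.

wrap1=177.59_deg

open belt: β = asin((r2−r1)/C) = asin(2/95) = 1.2063°
wrap1 = π − 2β = 177.5874°
wrap2 = π + 2β = 182.4126°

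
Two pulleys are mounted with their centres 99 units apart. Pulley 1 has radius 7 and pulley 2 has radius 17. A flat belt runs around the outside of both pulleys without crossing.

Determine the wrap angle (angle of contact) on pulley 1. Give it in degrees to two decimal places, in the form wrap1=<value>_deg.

wrap1=168.41_deg

open belt: β = asin((r2−r1)/C) = asin(10/99) = 5.7973°
wrap1 = π − 2β = 168.4053°
wrap2 = π + 2β = 191.5947°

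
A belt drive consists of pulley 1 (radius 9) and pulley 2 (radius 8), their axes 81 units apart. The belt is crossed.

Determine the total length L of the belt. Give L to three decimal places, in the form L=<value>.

L=218.988

crossed belt: β = asin((r1+r2)/C) = asin(17/81) = 12.1151°
wrap1 = wrap2 = π + 2β = 204.2302°
tangent length = C·cosβ = 79.1960
L = (r1+r2)·wrap + 2·C·cosβ = 17·3.5645 + 2·79.1960 = 218.9882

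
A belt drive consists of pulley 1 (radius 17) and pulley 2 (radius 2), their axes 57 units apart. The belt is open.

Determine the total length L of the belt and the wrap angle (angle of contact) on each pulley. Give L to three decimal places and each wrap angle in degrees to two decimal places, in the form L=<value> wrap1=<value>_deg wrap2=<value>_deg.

open belt: β = asin((r2−r1)/C) = asin(-15/57) = -15.2575°
wrap1 = π − 2β = 210.5150°
wrap2 = π + 2β = 149.4850°
tangent length = C·cosβ = 54.9909
L = r1·wrap1 + r2·wrap2 + 2·C·cosβ = 17·3.6742 + 2·2.6090 + 2·54.9909 = 177.6609

L=177.661 wrap1=210.52_deg wrap2=149.48_deg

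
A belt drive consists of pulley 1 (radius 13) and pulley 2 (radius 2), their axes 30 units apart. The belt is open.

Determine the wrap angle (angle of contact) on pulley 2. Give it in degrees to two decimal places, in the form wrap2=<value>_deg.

open belt: β = asin((r2−r1)/C) = asin(-11/30) = -21.5102°
wrap1 = π − 2β = 223.0204°
wrap2 = π + 2β = 136.9796°

wrap2=136.98_deg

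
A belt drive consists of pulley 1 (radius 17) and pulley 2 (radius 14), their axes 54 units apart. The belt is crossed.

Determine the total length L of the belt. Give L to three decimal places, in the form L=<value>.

crossed belt: β = asin((r1+r2)/C) = asin(31/54) = 35.0348°
wrap1 = wrap2 = π + 2β = 250.0696°
tangent length = C·cosβ = 44.2154
L = (r1+r2)·wrap + 2·C·cosβ = 31·4.3645 + 2·44.2154 = 223.7315

L=223.731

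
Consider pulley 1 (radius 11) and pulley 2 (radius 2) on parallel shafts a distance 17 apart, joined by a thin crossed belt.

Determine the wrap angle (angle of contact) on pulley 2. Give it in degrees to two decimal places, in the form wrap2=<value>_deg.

crossed belt: β = asin((r1+r2)/C) = asin(13/17) = 49.8808°
wrap1 = wrap2 = π + 2β = 279.7617°

wrap2=279.76_deg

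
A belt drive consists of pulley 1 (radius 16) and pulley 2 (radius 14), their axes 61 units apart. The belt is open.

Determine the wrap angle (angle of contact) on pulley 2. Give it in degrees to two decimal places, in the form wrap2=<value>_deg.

wrap2=176.24_deg

open belt: β = asin((r2−r1)/C) = asin(-2/61) = -1.8789°
wrap1 = π − 2β = 183.7578°
wrap2 = π + 2β = 176.2422°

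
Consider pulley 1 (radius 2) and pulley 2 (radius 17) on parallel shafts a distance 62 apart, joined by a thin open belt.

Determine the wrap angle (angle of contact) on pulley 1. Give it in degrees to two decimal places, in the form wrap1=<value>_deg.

open belt: β = asin((r2−r1)/C) = asin(15/62) = 14.0008°
wrap1 = π − 2β = 151.9984°
wrap2 = π + 2β = 208.0016°

wrap1=152.00_deg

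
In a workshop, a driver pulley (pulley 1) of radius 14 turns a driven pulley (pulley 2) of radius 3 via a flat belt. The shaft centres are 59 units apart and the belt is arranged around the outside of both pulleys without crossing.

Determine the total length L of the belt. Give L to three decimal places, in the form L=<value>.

L=173.464

open belt: β = asin((r2−r1)/C) = asin(-11/59) = -10.7451°
wrap1 = π − 2β = 201.4903°
wrap2 = π + 2β = 158.5097°
tangent length = C·cosβ = 57.9655
L = r1·wrap1 + r2·wrap2 + 2·C·cosβ = 14·3.5167 + 3·2.7665 + 2·57.9655 = 173.4639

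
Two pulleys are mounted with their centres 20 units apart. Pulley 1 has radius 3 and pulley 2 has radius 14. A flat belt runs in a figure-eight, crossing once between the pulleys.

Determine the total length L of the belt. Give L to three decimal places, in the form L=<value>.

crossed belt: β = asin((r1+r2)/C) = asin(17/20) = 58.2117°
wrap1 = wrap2 = π + 2β = 296.4233°
tangent length = C·cosβ = 10.5357
L = (r1+r2)·wrap + 2·C·cosβ = 17·5.1736 + 2·10.5357 = 109.0219

L=109.022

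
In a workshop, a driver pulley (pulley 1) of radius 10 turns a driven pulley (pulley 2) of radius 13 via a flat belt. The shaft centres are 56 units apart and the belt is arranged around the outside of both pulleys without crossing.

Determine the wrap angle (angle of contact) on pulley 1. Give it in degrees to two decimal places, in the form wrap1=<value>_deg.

open belt: β = asin((r2−r1)/C) = asin(3/56) = 3.0709°
wrap1 = π − 2β = 173.8582°
wrap2 = π + 2β = 186.1418°

wrap1=173.86_deg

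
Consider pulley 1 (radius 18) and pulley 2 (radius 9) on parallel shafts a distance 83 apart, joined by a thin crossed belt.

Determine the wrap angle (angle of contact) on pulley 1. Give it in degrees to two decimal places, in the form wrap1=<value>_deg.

crossed belt: β = asin((r1+r2)/C) = asin(27/83) = 18.9838°
wrap1 = wrap2 = π + 2β = 217.9676°

wrap1=217.97_deg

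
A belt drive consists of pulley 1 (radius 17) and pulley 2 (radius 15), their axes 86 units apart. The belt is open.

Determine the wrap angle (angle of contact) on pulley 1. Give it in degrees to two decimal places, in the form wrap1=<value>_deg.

wrap1=182.67_deg

open belt: β = asin((r2−r1)/C) = asin(-2/86) = -1.3326°
wrap1 = π − 2β = 182.6652°
wrap2 = π + 2β = 177.3348°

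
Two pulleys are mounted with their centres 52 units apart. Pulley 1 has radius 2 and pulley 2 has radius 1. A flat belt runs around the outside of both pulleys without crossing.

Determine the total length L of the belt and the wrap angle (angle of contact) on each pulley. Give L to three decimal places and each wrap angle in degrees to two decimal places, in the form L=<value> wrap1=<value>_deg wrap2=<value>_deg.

L=113.444 wrap1=182.20_deg wrap2=177.80_deg

open belt: β = asin((r2−r1)/C) = asin(-1/52) = -1.1019°
wrap1 = π − 2β = 182.2038°
wrap2 = π + 2β = 177.7962°
tangent length = C·cosβ = 51.9904
L = r1·wrap1 + r2·wrap2 + 2·C·cosβ = 2·3.1801 + 1·3.1031 + 2·51.9904 = 113.4440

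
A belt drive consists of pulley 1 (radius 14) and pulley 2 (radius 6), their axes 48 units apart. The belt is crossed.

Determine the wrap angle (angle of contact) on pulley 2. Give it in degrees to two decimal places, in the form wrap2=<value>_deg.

crossed belt: β = asin((r1+r2)/C) = asin(20/48) = 24.6243°
wrap1 = wrap2 = π + 2β = 229.2486°

wrap2=229.25_deg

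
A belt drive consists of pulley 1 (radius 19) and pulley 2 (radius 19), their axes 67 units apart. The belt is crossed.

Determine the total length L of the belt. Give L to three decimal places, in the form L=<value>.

L=275.576

crossed belt: β = asin((r1+r2)/C) = asin(38/67) = 34.5527°
wrap1 = wrap2 = π + 2β = 249.1054°
tangent length = C·cosβ = 55.1815
L = (r1+r2)·wrap + 2·C·cosβ = 38·4.3477 + 2·55.1815 = 275.5760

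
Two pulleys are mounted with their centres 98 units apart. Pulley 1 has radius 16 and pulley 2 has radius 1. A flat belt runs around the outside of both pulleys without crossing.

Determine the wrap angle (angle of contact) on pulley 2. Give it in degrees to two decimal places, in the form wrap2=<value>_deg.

open belt: β = asin((r2−r1)/C) = asin(-15/98) = -8.8044°
wrap1 = π − 2β = 197.6087°
wrap2 = π + 2β = 162.3913°

wrap2=162.39_deg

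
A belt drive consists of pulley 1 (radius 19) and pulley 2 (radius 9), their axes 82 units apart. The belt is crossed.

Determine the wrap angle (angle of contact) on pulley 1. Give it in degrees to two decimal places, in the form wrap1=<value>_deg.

wrap1=219.93_deg

crossed belt: β = asin((r1+r2)/C) = asin(28/82) = 19.9661°
wrap1 = wrap2 = π + 2β = 219.9321°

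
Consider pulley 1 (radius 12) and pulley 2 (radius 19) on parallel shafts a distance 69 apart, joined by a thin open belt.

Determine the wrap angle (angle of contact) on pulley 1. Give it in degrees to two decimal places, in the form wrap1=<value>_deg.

open belt: β = asin((r2−r1)/C) = asin(7/69) = 5.8226°
wrap1 = π − 2β = 168.3547°
wrap2 = π + 2β = 191.6453°

wrap1=168.35_deg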